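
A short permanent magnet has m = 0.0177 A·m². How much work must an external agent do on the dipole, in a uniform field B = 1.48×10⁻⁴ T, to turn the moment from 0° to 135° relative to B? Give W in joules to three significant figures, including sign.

W ≈ 4.47×10⁻⁶ J

W_ext = ΔU = −mB cosθ₂ + mB cosθ₁ = mB(cosθ₁ − cosθ₂).
W = (0.0177)(1.48×10⁻⁴)·(cos0° − cos135°) = (2.620×10⁻⁶)·(+1.7071) = 4.472×10⁻⁶ J.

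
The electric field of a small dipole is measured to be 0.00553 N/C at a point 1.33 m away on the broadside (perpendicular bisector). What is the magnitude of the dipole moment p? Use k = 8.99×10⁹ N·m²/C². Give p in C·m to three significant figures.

In the equatorial plane E = kp/r³, so p = Er³/(k).
p = (0.00553)·(1.33)³ / (8.99×10⁹) = 1.447×10⁻¹² C·m.

p ≈ 1.45×10⁻¹² C·m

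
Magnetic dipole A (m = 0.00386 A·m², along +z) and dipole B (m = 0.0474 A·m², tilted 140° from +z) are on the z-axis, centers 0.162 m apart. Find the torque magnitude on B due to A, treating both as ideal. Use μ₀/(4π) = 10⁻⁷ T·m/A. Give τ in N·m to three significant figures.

Dipole B is on the axis of dipole A, so B₁ there is axial: B₁ = (μ₀/4π)·2m₁/r³ along +z.
B₁ = 2(10⁻⁷)(0.00386)/(0.162)³ = 1.816×10⁻⁷ T.
τ = m₂ B₁ sinθ.
τ = (0.0474)(1.816×10⁻⁷)·sin140° = 5.532×10⁻⁹ N·m.

τ ≈ 5.53×10⁻⁹ N·m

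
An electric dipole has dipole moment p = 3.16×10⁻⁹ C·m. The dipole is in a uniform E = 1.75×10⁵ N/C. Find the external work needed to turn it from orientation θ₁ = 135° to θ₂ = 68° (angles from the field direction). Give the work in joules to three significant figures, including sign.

W_ext = ΔU = U(θ₂) − U(θ₁) = −pE cosθ₂ − (−pE cosθ₁) = pE(cosθ₁ − cosθ₂).
W = (3.16×10⁻⁹)(1.75×10⁵)·(cos135° − cos68°) = (5.530×10⁻⁴)·(-1.0817) = -5.982×10⁻⁴ J.

W ≈ -5.98×10⁻⁴ J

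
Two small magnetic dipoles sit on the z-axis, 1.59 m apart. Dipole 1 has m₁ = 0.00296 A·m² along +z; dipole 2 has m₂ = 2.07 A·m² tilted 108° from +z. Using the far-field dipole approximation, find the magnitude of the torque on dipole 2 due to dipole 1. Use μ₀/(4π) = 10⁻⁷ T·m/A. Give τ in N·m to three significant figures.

τ ≈ 2.90×10⁻¹⁰ N·m

Dipole B is on the axis of dipole A, so B₁ there is axial: B₁ = (μ₀/4π)·2m₁/r³ along +z.
B₁ = 2(10⁻⁷)(0.00296)/(1.59)³ = 1.473×10⁻¹⁰ T.
τ = m₂ B₁ sinθ.
τ = (2.07)(1.473×10⁻¹⁰)·sin108° = 2.899×10⁻¹⁰ N·m.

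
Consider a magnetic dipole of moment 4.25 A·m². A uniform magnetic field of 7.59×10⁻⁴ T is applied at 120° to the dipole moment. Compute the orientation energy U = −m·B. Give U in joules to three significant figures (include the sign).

U = −m·B = −mB cosθ.
U = −(4.25)(7.59×10⁻⁴)·cos120° = 0.001613 J.

U ≈ 0.00161 J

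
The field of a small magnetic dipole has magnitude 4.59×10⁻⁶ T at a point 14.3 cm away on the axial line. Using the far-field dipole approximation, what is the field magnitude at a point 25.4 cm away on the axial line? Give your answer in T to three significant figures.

Dipole fields scale as 1/r³ in the far field; the geometry is the same at both points.
B₂ = B₁ · (r₁/r₂)³ = 4.59×10⁻⁶ · (14.3/25.4)³.
(r₁/r₂)³ = (0.563)³ = 0.1784.
B₂ ≈ 8.191×10⁻⁷ T.

B ≈ 8.19×10⁻⁷ T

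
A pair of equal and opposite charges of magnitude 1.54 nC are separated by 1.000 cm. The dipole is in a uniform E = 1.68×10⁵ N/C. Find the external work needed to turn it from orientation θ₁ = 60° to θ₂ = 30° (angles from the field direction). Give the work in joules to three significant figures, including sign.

W ≈ -9.47×10⁻⁷ J

Dipole moment p = qd = (1.54×10⁻⁹ C)(0.0100 m) = 1.54×10⁻¹¹ C·m.
W_ext = ΔU = U(θ₂) − U(θ₁) = −pE cosθ₂ − (−pE cosθ₁) = pE(cosθ₁ − cosθ₂).
W = (1.54×10⁻¹¹)(1.68×10⁵)·(cos60° − cos30°) = (2.587×10⁻⁶)·(-0.3660) = -9.470×10⁻⁷ J.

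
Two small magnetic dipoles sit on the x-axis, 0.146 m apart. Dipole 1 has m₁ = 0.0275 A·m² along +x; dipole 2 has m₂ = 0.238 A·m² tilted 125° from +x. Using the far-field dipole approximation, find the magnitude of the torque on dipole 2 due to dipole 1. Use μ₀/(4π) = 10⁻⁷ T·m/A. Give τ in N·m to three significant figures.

τ ≈ 3.45×10⁻⁷ N·m

Dipole B is on the axis of dipole A, so B₁ there is axial: B₁ = (μ₀/4π)·2m₁/r³ along +x.
B₁ = 2(10⁻⁷)(0.0275)/(0.146)³ = 1.767×10⁻⁶ T.
τ = m₂ B₁ sinθ.
τ = (0.238)(1.767×10⁻⁶)·sin125° = 3.445×10⁻⁷ N·m.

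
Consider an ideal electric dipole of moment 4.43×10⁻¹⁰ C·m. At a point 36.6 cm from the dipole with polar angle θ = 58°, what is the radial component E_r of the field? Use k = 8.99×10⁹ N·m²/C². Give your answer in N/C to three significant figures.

E_r ≈ 86.1 N/C

For a dipole, E_r = (2kp cosθ)/r³.
kp/r³ = (8.99×10⁹)(4.43×10⁻¹⁰)/(0.366)³ = 81.23 N/C.
E_r = 2·81.23·cos58° = 86.09 N/C.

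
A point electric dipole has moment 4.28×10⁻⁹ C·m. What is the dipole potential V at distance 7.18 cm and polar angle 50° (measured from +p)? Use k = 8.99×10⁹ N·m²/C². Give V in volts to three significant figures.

V ≈ 4800 V

The dipole potential is V = kp cosθ / r².
V = (8.99×10⁹)(4.28×10⁻⁹)·cos50° / (0.0718)² = 4798 V.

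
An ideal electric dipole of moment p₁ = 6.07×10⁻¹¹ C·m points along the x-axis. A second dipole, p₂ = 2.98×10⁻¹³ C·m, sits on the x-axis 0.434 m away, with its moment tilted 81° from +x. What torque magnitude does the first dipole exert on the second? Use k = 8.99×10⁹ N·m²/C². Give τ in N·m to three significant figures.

The second dipole sits on the axis of the first, so the field there is axial: E₁ = 2kp₁/r³ along +x.
E₁ = 2(8.99×10⁹)(6.07×10⁻¹¹)/(0.434)³ = 13.35 N/C.
Torque on the second dipole: τ = p₂ E₁ sinθ.
τ = (2.98×10⁻¹³)(13.35)·sin81° = 3.930×10⁻¹² N·m.

τ ≈ 3.93×10⁻¹² N·m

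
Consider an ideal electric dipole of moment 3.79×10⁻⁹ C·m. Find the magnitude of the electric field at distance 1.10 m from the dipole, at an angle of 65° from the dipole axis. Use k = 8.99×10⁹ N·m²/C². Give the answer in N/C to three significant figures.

At angle θ the dipole field magnitude is E = (kp/r³)·√(1 + 3cos²θ).
kp/r³ = (8.99×10⁹)(3.79×10⁻⁹) / (1.10)³ = 25.60 N/C.
√(1 + 3cos²65°) = √(1 + 3·0.1786) = √1.5358 ≈ 1.2393.
E ≈ 25.60 × 1.239 = 31.72 N/C.

E ≈ 31.7 N/C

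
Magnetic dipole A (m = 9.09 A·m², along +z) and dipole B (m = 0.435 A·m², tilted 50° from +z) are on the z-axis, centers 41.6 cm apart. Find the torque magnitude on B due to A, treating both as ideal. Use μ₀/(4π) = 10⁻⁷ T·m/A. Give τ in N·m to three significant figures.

Dipole B is on the axis of dipole A, so B₁ there is axial: B₁ = (μ₀/4π)·2m₁/r³ along +z.
B₁ = 2(10⁻⁷)(9.09)/(0.416)³ = 2.525×10⁻⁵ T.
τ = m₂ B₁ sinθ.
τ = (0.435)(2.525×10⁻⁵)·sin50° = 8.415×10⁻⁶ N·m.

τ ≈ 8.42×10⁻⁶ N·m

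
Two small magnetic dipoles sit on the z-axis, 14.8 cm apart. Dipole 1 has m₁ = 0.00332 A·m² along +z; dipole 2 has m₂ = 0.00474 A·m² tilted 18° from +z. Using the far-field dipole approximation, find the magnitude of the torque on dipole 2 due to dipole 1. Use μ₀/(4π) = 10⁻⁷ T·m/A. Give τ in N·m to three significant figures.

Dipole B is on the axis of dipole A, so B₁ there is axial: B₁ = (μ₀/4π)·2m₁/r³ along +z.
B₁ = 2(10⁻⁷)(0.00332)/(0.148)³ = 2.048×10⁻⁷ T.
τ = m₂ B₁ sinθ.
τ = (0.00474)(2.048×10⁻⁷)·sin18° = 3.000×10⁻¹⁰ N·m.

τ ≈ 3.00×10⁻¹⁰ N·m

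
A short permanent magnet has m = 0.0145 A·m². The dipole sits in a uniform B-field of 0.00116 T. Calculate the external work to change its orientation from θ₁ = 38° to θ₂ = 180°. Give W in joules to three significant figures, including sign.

W_ext = ΔU = −mB cosθ₂ + mB cosθ₁ = mB(cosθ₁ − cosθ₂).
W = (0.0145)(0.00116)·(cos38° − cos180°) = (1.682×10⁻⁵)·(+1.7880) = 3.007×10⁻⁵ J.

W ≈ 3.01×10⁻⁵ J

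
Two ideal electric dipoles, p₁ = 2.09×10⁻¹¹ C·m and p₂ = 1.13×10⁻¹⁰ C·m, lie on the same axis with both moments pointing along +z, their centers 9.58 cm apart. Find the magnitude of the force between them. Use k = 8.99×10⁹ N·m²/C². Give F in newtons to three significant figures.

On-axis field of dipole 1 at distance r: E = 2kp₁/r³. Force on dipole 2 is F = p₂·dE/dr (gradient along axis).
dE/dr = −6kp₁/r⁴, so |F| = 6kp₁p₂/r⁴ (attractive for aligned moments).
F = 6(8.99×10⁹)(2.09×10⁻¹¹)(1.13×10⁻¹⁰)/(0.0958)⁴ = 1.512×10⁻⁶ N.

F ≈ 1.51×10⁻⁶ N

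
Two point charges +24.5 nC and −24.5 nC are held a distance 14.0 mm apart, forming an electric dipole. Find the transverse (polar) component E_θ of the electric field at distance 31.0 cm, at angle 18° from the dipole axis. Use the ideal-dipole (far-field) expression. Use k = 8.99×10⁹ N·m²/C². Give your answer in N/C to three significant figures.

Dipole moment p = qd = (2.45×10⁻⁸ C)(0.0140 m) = 3.43×10⁻¹⁰ C·m.
For a dipole, E_θ = (kp sinθ)/r³.
kp/r³ = (8.99×10⁹)(3.43×10⁻¹⁰)/(0.310)³ = 103.5 N/C.
E_θ = 103.5·sin18° = 31.99 N/C.

E_θ ≈ 32.0 N/C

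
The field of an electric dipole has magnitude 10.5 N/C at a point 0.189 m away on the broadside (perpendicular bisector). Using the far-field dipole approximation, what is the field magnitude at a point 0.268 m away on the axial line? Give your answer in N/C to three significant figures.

E ≈ 7.37 N/C

Dipole fields scale as 1/r³ in the far field.
The axial field is twice the equatorial field at the same r, so the geometry factor is 2/1.
E₂ = E₁ · (2/1) · (r₁/r₂)³ = 10.5 · 2 · (0.189/0.268)³.
(r₁/r₂)³ = (0.7052)³ = 0.3507.
E₂ ≈ 7.365 N/C.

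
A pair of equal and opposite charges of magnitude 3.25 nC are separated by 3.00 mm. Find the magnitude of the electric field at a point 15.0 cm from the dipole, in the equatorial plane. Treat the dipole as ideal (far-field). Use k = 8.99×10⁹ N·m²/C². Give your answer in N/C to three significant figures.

Dipole moment p = qd = (3.25×10⁻⁹ C)(0.00300 m) = 9.75×10⁻¹² C·m.
On the perpendicular bisector E = kp/r³ (half the axial value at the same distance).
E = (8.99×10⁹)(9.75×10⁻¹²) / (0.150)³ = 25.97 N/C.

E ≈ 26.0 N/C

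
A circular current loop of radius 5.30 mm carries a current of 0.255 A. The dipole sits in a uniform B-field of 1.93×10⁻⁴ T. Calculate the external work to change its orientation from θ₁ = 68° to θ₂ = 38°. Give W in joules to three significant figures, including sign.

Magnetic moment m = IA = Iπa² = (0.255)·π·(0.00530)² = 2.25×10⁻⁵ A·m².
W_ext = ΔU = −mB cosθ₂ + mB cosθ₁ = mB(cosθ₁ − cosθ₂).
W = (2.25×10⁻⁵)(1.93×10⁻⁴)·(cos68° − cos38°) = (4.343×10⁻⁹)·(-0.4134) = -1.795×10⁻⁹ J.

W ≈ -1.80×10⁻⁹ J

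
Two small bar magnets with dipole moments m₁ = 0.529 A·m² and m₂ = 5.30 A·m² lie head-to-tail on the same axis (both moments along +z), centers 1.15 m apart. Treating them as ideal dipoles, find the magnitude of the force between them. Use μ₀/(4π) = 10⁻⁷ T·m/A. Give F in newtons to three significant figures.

F ≈ 9.62×10⁻⁷ N

On-axis B of dipole 1: B = (μ₀/4π)·2m₁/r³. Force on dipole 2: F = m₂·dB/dr.
dB/dr = −(μ₀/4π)·6m₁/r⁴, so |F| = (μ₀/4π)·6m₁m₂/r⁴.
F = 6(10⁻⁷)(0.529)(5.30)/(1.15)⁴ = 9.618×10⁻⁷ N.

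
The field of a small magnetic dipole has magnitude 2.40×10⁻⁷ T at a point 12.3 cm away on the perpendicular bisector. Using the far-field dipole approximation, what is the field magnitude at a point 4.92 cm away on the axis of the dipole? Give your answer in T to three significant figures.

Dipole fields scale as 1/r³ in the far field.
The axial field is twice the equatorial field at the same r, so the geometry factor is 2/1.
B₂ = B₁ · (2/1) · (r₁/r₂)³ = 2.40×10⁻⁷ · 2 · (12.3/4.92)³.
(r₁/r₂)³ = (2.5)³ = 15.62.
B₂ ≈ 7.500×10⁻⁶ T.

B ≈ 7.50×10⁻⁶ T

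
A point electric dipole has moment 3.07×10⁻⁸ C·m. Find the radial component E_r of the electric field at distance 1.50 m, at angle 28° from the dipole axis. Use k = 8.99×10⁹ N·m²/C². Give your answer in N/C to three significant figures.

For a dipole, E_r = (2kp cosθ)/r³.
kp/r³ = (8.99×10⁹)(3.07×10⁻⁸)/(1.50)³ = 81.78 N/C.
E_r = 2·81.78·cos28° = 144.4 N/C.

E_r ≈ 144 N/C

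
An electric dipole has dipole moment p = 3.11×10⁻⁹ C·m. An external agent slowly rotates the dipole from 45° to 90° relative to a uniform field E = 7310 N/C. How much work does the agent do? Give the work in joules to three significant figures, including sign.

W ≈ 1.61×10⁻⁵ J

W_ext = ΔU = U(θ₂) − U(θ₁) = −pE cosθ₂ − (−pE cosθ₁) = pE(cosθ₁ − cosθ₂).
W = (3.11×10⁻⁹)(7310)·(cos45° − cos90°) = (2.273×10⁻⁵)·(+0.7071) = 1.608×10⁻⁵ J.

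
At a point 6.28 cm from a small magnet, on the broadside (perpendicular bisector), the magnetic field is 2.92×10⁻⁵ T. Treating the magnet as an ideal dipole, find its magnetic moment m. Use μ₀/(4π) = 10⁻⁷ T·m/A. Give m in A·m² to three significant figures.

m ≈ 0.0723 A·m²

In the equatorial plane B = (μ₀/4π)·m/r³, so m = Br³·4π/(μ₀).
m = (2.92×10⁻⁵)·(0.0628)³ / (10⁻⁷) = 0.07232 A·m².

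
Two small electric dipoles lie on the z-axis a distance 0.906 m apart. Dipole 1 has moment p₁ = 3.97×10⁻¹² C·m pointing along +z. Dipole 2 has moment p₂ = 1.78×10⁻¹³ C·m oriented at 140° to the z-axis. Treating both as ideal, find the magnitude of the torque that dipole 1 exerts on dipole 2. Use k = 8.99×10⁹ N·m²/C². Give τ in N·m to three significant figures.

The second dipole sits on the axis of the first, so the field there is axial: E₁ = 2kp₁/r³ along +z.
E₁ = 2(8.99×10⁹)(3.97×10⁻¹²)/(0.906)³ = 0.09598 N/C.
Torque on the second dipole: τ = p₂ E₁ sinθ.
τ = (1.78×10⁻¹³)(0.09598)·sin140° = 1.098×10⁻¹⁴ N·m.

τ ≈ 1.10×10⁻¹⁴ N·m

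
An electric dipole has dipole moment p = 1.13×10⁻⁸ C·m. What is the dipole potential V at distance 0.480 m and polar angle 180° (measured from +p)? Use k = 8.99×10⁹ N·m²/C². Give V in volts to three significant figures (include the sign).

The dipole potential is V = kp cosθ / r².
V = (8.99×10⁹)(1.13×10⁻⁸)·cos180° / (0.480)² = -440.9 V.

V ≈ -441 V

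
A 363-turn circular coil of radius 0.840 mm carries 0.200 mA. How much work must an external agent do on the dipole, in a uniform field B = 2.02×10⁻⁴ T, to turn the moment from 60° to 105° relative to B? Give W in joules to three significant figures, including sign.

m = NIA = NIπa² = 363·(2.00×10⁻⁴)·π·(8.40×10⁻⁴)² = 1.609×10⁻⁷ A·m².
W_ext = ΔU = −mB cosθ₂ + mB cosθ₁ = mB(cosθ₁ − cosθ₂).
W = (1.609×10⁻⁷)(2.02×10⁻⁴)·(cos60° − cos105°) = (3.250×10⁻¹¹)·(+0.7588) = 2.466×10⁻¹¹ J.

W ≈ 2.47×10⁻¹¹ J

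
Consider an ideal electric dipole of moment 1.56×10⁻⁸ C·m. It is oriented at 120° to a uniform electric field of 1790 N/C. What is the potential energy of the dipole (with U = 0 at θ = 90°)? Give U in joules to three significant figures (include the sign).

U = −p·E = −pE cosθ.
U = −(1.56×10⁻⁸)(1790)·cos120° = 1.396×10⁻⁵ J.

U ≈ 1.40×10⁻⁵ J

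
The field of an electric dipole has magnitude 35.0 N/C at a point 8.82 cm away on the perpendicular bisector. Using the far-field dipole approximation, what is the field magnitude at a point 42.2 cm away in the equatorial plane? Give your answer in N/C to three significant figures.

Dipole fields scale as 1/r³ in the far field; the geometry is the same at both points.
E₂ = E₁ · (r₁/r₂)³ = 35.0 · (8.82/42.2)³.
(r₁/r₂)³ = (0.209)³ = 0.00913.
E₂ ≈ 0.3195 N/C.

E ≈ 0.320 N/C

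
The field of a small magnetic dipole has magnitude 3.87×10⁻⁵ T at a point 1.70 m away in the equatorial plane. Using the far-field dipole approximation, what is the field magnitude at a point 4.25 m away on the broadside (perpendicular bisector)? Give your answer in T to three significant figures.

B ≈ 2.48×10⁻⁶ T

Dipole fields scale as 1/r³ in the far field; the geometry is the same at both points.
B₂ = B₁ · (r₁/r₂)³ = 3.87×10⁻⁵ · (1.70/4.25)³.
(r₁/r₂)³ = (0.4)³ = 0.064.
B₂ ≈ 2.477×10⁻⁶ T.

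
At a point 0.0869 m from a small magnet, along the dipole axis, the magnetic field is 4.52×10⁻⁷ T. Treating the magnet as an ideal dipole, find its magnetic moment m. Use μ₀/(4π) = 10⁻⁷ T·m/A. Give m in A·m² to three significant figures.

m ≈ 0.00148 A·m²

On axis B = (μ₀/4π)·2m/r³, so m = Br³·4π/(μ₀·2).
m = (4.52×10⁻⁷)·(0.0869)³ / (2·10⁻⁷) = 0.001483 A·m².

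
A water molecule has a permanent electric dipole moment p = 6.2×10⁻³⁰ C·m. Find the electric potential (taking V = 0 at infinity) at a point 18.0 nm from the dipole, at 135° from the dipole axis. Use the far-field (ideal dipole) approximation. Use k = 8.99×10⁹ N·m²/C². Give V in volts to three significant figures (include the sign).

The dipole potential is V = kp cosθ / r².
V = (8.99×10⁹)(6.20×10⁻³⁰)·cos135° / (1.80×10⁻⁸)² = -1.216×10⁻⁴ V.

V ≈ -1.22×10⁻⁴ V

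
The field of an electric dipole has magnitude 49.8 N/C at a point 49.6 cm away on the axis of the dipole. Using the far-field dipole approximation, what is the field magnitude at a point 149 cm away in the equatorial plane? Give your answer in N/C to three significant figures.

E ≈ 0.919 N/C

Dipole fields scale as 1/r³ in the far field.
The axial field is twice the equatorial field at the same r, so the geometry factor is 1/2.
E₂ = E₁ · (1/2) · (r₁/r₂)³ = 49.8 · 0.5 · (49.6/149)³.
(r₁/r₂)³ = (0.3329)³ = 0.03689.
E₂ ≈ 0.9185 N/C.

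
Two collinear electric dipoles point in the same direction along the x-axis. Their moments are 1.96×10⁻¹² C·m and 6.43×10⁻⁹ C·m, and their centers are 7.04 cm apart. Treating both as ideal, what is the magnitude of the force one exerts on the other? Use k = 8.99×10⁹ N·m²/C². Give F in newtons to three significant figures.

F ≈ 2.77×10⁻⁵ N

On-axis field of dipole 1 at distance r: E = 2kp₁/r³. Force on dipole 2 is F = p₂·dE/dr (gradient along axis).
dE/dr = −6kp₁/r⁴, so |F| = 6kp₁p₂/r⁴ (attractive for aligned moments).
F = 6(8.99×10⁹)(1.96×10⁻¹²)(6.43×10⁻⁹)/(0.0704)⁴ = 2.767×10⁻⁵ N.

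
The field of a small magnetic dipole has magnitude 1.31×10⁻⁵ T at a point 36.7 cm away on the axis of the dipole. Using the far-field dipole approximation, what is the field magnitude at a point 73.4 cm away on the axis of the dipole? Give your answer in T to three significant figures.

B ≈ 1.64×10⁻⁶ T

Dipole fields scale as 1/r³ in the far field; the geometry is the same at both points.
B₂ = B₁ · (r₁/r₂)³ = 1.31×10⁻⁵ · (36.7/73.4)³.
(r₁/r₂)³ = (0.5)³ = 0.125.
B₂ ≈ 1.638×10⁻⁶ T.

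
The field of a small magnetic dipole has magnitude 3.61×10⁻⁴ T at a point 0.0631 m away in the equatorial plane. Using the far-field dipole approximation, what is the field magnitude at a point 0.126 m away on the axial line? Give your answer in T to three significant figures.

Dipole fields scale as 1/r³ in the far field.
The axial field is twice the equatorial field at the same r, so the geometry factor is 2/1.
B₂ = B₁ · (2/1) · (r₁/r₂)³ = 3.61×10⁻⁴ · 2 · (0.0631/0.126)³.
(r₁/r₂)³ = (0.5008)³ = 0.1256.
B₂ ≈ 9.068×10⁻⁵ T.

B ≈ 9.07×10⁻⁵ T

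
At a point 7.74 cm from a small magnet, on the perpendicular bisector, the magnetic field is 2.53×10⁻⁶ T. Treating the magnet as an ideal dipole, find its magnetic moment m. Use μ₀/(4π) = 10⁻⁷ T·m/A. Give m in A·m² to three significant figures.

In the equatorial plane B = (μ₀/4π)·m/r³, so m = Br³·4π/(μ₀).
m = (2.53×10⁻⁶)·(0.0774)³ / (10⁻⁷) = 0.01173 A·m².

m ≈ 0.0117 A·m²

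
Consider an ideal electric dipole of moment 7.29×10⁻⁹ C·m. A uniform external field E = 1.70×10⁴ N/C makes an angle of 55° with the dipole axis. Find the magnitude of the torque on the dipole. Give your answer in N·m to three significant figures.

Torque on an electric dipole: τ = pE sinθ.
τ = (7.29×10⁻⁹)(1.70×10⁴)·sin55° = 1.015×10⁻⁴ N·m.

τ ≈ 1.02×10⁻⁴ N·m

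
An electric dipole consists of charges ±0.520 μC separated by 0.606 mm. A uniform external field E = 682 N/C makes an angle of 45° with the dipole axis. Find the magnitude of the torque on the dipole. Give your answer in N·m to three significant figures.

Dipole moment p = qd = (5.20×10⁻⁷ C)(6.06×10⁻⁴ m) = 3.151×10⁻¹⁰ C·m.
Torque on an electric dipole: τ = pE sinθ.
τ = (3.151×10⁻¹⁰)(682)·sin45° = 1.520×10⁻⁷ N·m.

τ ≈ 1.52×10⁻⁷ N·m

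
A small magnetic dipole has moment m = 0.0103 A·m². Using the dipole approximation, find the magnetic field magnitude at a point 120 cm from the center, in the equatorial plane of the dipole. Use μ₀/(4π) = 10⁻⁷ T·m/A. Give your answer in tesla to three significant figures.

In the equatorial plane B = (μ₀/4π)·m/r³ (half the axial value).
B = (10⁻⁷)·(0.0103) / (1.20)³ = 5.961×10⁻¹⁰ T.

B ≈ 5.96×10⁻¹⁰ T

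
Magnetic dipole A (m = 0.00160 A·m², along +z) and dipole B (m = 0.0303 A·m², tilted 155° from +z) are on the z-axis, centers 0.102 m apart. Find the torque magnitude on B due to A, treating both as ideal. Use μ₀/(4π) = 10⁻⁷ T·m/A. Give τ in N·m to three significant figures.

Dipole B is on the axis of dipole A, so B₁ there is axial: B₁ = (μ₀/4π)·2m₁/r³ along +z.
B₁ = 2(10⁻⁷)(0.00160)/(0.102)³ = 3.015×10⁻⁷ T.
τ = m₂ B₁ sinθ.
τ = (0.0303)(3.015×10⁻⁷)·sin155° = 3.861×10⁻⁹ N·m.

τ ≈ 3.86×10⁻⁹ N·m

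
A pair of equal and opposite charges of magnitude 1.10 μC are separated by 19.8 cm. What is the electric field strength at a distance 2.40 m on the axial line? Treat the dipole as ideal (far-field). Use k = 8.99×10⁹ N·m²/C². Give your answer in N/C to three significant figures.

Dipole moment p = qd = (1.10×10⁻⁶ C)(0.198 m) = 2.178×10⁻⁷ C·m.
On the dipole axis E = 2kp/r³.
E = 2·(8.99×10⁹)(2.178×10⁻⁷) / (2.40)³ = 283.3 N/C.

E ≈ 283 N/C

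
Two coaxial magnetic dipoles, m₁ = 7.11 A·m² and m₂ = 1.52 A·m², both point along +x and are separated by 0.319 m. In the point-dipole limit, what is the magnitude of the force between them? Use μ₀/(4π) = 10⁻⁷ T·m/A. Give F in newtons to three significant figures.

On-axis B of dipole 1: B = (μ₀/4π)·2m₁/r³. Force on dipole 2: F = m₂·dB/dr.
dB/dr = −(μ₀/4π)·6m₁/r⁴, so |F| = (μ₀/4π)·6m₁m₂/r⁴.
F = 6(10⁻⁷)(7.11)(1.52)/(0.319)⁴ = 6.262×10⁻⁴ N.

F ≈ 6.26×10⁻⁴ N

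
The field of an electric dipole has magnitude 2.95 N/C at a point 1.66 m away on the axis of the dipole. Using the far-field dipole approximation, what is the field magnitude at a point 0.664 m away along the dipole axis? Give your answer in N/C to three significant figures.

Dipole fields scale as 1/r³ in the far field; the geometry is the same at both points.
E₂ = E₁ · (r₁/r₂)³ = 2.95 · (1.66/0.664)³.
(r₁/r₂)³ = (2.5)³ = 15.62.
E₂ ≈ 46.09 N/C.

E ≈ 46.1 N/C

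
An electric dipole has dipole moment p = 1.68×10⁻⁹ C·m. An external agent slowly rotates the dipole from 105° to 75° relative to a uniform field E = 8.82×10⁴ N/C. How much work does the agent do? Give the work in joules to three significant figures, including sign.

W ≈ -7.67×10⁻⁵ J

W_ext = ΔU = U(θ₂) − U(θ₁) = −pE cosθ₂ − (−pE cosθ₁) = pE(cosθ₁ − cosθ₂).
W = (1.68×10⁻⁹)(8.82×10⁴)·(cos105° − cos75°) = (1.482×10⁻⁴)·(-0.5176) = -7.670×10⁻⁵ J.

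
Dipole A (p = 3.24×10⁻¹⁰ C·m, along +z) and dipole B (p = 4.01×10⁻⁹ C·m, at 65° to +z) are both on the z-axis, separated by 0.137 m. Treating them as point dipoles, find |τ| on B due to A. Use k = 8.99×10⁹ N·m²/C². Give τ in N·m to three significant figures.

The second dipole sits on the axis of the first, so the field there is axial: E₁ = 2kp₁/r³ along +z.
E₁ = 2(8.99×10⁹)(3.24×10⁻¹⁰)/(0.137)³ = 2266 N/C.
Torque on the second dipole: τ = p₂ E₁ sinθ.
τ = (4.01×10⁻⁹)(2266)·sin65° = 8.234×10⁻⁶ N·m.

τ ≈ 8.23×10⁻⁶ N·m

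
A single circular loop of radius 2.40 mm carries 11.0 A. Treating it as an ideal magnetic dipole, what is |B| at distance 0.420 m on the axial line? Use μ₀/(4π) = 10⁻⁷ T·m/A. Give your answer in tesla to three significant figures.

Magnetic moment m = IA = Iπa² = (11.0)·π·(0.00240)² = 1.991×10⁻⁴ A·m².
On axis B = (μ₀/4π)·2m/r³.
B = 2·(10⁻⁷)·(1.991×10⁻⁴) / (0.420)³ = 5.375×10⁻¹⁰ T.

B ≈ 5.37×10⁻¹⁰ T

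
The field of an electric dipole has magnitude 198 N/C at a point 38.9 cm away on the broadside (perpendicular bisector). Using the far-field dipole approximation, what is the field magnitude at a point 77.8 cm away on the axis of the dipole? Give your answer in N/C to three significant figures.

E ≈ 49.5 N/C

Dipole fields scale as 1/r³ in the far field.
The axial field is twice the equatorial field at the same r, so the geometry factor is 2/1.
E₂ = E₁ · (2/1) · (r₁/r₂)³ = 198 · 2 · (38.9/77.8)³.
(r₁/r₂)³ = (0.5)³ = 0.125.
E₂ ≈ 49.50 N/C.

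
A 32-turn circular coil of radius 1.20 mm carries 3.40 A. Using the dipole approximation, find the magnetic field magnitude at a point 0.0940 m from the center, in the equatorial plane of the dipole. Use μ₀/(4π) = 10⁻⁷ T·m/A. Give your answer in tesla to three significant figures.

B ≈ 5.93×10⁻⁸ T

m = NIA = NIπa² = 32·(3.40)·π·(0.00120)² = 4.922×10⁻⁴ A·m².
In the equatorial plane B = (μ₀/4π)·m/r³ (half the axial value).
B = (10⁻⁷)·(4.922×10⁻⁴) / (0.0940)³ = 5.926×10⁻⁸ T.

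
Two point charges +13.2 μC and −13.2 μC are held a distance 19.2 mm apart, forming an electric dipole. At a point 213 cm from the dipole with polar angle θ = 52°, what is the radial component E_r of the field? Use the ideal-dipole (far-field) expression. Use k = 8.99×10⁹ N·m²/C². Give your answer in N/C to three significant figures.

Dipole moment p = qd = (1.32×10⁻⁵ C)(0.0192 m) = 2.534×10⁻⁷ C·m.
For a dipole, E_r = (2kp cosθ)/r³.
kp/r³ = (8.99×10⁹)(2.534×10⁻⁷)/(2.13)³ = 235.7 N/C.
E_r = 2·235.7·cos52° = 290.3 N/C.

E_r ≈ 290 N/C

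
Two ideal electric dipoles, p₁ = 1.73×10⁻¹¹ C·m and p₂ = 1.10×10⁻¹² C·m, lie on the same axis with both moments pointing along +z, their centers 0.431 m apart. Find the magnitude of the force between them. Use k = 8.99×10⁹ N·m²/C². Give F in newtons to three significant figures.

On-axis field of dipole 1 at distance r: E = 2kp₁/r³. Force on dipole 2 is F = p₂·dE/dr (gradient along axis).
dE/dr = −6kp₁/r⁴, so |F| = 6kp₁p₂/r⁴ (attractive for aligned moments).
F = 6(8.99×10⁹)(1.73×10⁻¹¹)(1.10×10⁻¹²)/(0.431)⁴ = 2.975×10⁻¹¹ N.

F ≈ 2.97×10⁻¹¹ N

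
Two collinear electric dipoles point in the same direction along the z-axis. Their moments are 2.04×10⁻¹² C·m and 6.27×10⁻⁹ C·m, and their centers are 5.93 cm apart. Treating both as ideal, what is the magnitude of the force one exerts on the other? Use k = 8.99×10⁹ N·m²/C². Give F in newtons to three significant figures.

On-axis field of dipole 1 at distance r: E = 2kp₁/r³. Force on dipole 2 is F = p₂·dE/dr (gradient along axis).
dE/dr = −6kp₁/r⁴, so |F| = 6kp₁p₂/r⁴ (attractive for aligned moments).
F = 6(8.99×10⁹)(2.04×10⁻¹²)(6.27×10⁻⁹)/(0.0593)⁴ = 5.579×10⁻⁵ N.

F ≈ 5.58×10⁻⁵ N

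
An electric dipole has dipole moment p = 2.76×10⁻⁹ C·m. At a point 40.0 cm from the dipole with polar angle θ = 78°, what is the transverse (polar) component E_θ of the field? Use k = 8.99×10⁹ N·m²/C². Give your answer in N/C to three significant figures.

E_θ ≈ 379 N/C

For a dipole, E_θ = (kp sinθ)/r³.
kp/r³ = (8.99×10⁹)(2.76×10⁻⁹)/(0.400)³ = 387.7 N/C.
E_θ = 387.7·sin78° = 379.2 N/C.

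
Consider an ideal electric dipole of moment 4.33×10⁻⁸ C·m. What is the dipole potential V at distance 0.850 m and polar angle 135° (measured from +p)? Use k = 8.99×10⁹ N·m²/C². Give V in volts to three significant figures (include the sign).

The dipole potential is V = kp cosθ / r².
V = (8.99×10⁹)(4.33×10⁻⁸)·cos135° / (0.850)² = -381.0 V.

V ≈ -381 V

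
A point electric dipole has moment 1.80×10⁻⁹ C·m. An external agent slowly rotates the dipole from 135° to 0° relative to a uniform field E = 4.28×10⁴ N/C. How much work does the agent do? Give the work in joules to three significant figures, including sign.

W ≈ -1.32×10⁻⁴ J

W_ext = ΔU = U(θ₂) − U(θ₁) = −pE cosθ₂ − (−pE cosθ₁) = pE(cosθ₁ − cosθ₂).
W = (1.80×10⁻⁹)(4.28×10⁴)·(cos135° − cos0°) = (7.704×10⁻⁵)·(-1.7071) = -1.315×10⁻⁴ J.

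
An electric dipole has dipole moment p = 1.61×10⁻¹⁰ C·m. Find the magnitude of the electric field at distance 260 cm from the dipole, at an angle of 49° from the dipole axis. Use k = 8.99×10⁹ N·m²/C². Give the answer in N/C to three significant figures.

E ≈ 0.125 N/C

At angle θ the dipole field magnitude is E = (kp/r³)·√(1 + 3cos²θ).
kp/r³ = (8.99×10⁹)(1.61×10⁻¹⁰) / (2.60)³ = 0.08235 N/C.
√(1 + 3cos²49°) = √(1 + 3·0.4304) = √2.2912 ≈ 1.5137.
E ≈ 0.08235 × 1.514 = 0.1247 N/C.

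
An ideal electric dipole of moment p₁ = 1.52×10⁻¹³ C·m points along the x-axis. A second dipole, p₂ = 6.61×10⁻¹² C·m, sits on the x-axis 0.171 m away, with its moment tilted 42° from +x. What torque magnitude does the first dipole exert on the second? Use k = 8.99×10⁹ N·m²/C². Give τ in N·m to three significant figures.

The second dipole sits on the axis of the first, so the field there is axial: E₁ = 2kp₁/r³ along +x.
E₁ = 2(8.99×10⁹)(1.52×10⁻¹³)/(0.171)³ = 0.5466 N/C.
Torque on the second dipole: τ = p₂ E₁ sinθ.
τ = (6.61×10⁻¹²)(0.5466)·sin42° = 2.417×10⁻¹² N·m.

τ ≈ 2.42×10⁻¹² N·m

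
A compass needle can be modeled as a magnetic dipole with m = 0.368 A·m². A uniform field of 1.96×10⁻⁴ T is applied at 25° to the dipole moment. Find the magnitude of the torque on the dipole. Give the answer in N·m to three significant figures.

τ ≈ 3.05×10⁻⁵ N·m

Torque on a magnetic dipole: τ = mB sinθ.
τ = (0.368)(1.96×10⁻⁴)·sin25° = 3.048×10⁻⁵ N·m.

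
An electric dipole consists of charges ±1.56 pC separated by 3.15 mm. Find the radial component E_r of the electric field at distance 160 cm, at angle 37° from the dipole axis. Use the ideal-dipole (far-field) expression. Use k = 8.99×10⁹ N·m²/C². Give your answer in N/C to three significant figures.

Dipole moment p = qd = (1.56×10⁻¹² C)(0.00315 m) = 4.914×10⁻¹⁵ C·m.
For a dipole, E_r = (2kp cosθ)/r³.
kp/r³ = (8.99×10⁹)(4.914×10⁻¹⁵)/(1.60)³ = 1.079×10⁻⁵ N/C.
E_r = 2·1.079×10⁻⁵·cos37° = 1.723×10⁻⁵ N/C.

E_r ≈ 1.72×10⁻⁵ N/C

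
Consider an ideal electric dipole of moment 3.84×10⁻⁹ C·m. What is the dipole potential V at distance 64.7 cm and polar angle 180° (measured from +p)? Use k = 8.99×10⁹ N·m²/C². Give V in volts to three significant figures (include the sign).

V ≈ -82.5 V

The dipole potential is V = kp cosθ / r².
V = (8.99×10⁹)(3.84×10⁻⁹)·cos180° / (0.647)² = -82.47 V.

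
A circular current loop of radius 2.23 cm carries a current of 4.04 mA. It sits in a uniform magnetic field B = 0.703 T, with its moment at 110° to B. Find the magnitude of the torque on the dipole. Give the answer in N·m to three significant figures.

τ ≈ 4.17×10⁻⁶ N·m

Magnetic moment m = IA = Iπa² = (0.00404)·π·(0.0223)² = 6.312×10⁻⁶ A·m².
Torque on a magnetic dipole: τ = mB sinθ.
τ = (6.312×10⁻⁶)(0.703)·sin110° = 4.170×10⁻⁶ N·m.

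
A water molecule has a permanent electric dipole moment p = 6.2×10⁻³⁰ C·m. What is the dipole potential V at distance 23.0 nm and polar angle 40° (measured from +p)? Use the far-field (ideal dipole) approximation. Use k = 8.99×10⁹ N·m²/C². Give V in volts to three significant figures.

V ≈ 8.07×10⁻⁵ V

The dipole potential is V = kp cosθ / r².
V = (8.99×10⁹)(6.20×10⁻³⁰)·cos40° / (2.30×10⁻⁸)² = 8.071×10⁻⁵ V.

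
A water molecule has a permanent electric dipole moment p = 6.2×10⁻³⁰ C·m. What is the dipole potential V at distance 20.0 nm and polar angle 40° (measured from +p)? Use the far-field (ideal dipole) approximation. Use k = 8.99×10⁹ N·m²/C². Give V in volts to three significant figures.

The dipole potential is V = kp cosθ / r².
V = (8.99×10⁹)(6.20×10⁻³⁰)·cos40° / (2.00×10⁻⁸)² = 1.067×10⁻⁴ V.

V ≈ 1.07×10⁻⁴ V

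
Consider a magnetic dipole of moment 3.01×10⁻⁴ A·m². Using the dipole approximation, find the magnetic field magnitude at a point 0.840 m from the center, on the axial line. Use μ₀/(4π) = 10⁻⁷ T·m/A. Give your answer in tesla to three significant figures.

B ≈ 1.02×10⁻¹⁰ T

On axis B = (μ₀/4π)·2m/r³.
B = 2·(10⁻⁷)·(3.01×10⁻⁴) / (0.840)³ = 1.016×10⁻¹⁰ T.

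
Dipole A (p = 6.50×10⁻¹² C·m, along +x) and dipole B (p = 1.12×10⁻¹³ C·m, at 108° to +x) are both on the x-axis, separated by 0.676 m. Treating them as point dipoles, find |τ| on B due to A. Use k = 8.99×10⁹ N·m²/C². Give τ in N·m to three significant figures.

The second dipole sits on the axis of the first, so the field there is axial: E₁ = 2kp₁/r³ along +x.
E₁ = 2(8.99×10⁹)(6.50×10⁻¹²)/(0.676)³ = 0.3783 N/C.
Torque on the second dipole: τ = p₂ E₁ sinθ.
τ = (1.12×10⁻¹³)(0.3783)·sin108° = 4.030×10⁻¹⁴ N·m.

τ ≈ 4.03×10⁻¹⁴ N·m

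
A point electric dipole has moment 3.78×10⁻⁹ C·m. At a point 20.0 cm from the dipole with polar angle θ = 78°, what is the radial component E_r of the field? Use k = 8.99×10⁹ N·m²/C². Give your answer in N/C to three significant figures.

E_r ≈ 1770 N/C

For a dipole, E_r = (2kp cosθ)/r³.
kp/r³ = (8.99×10⁹)(3.78×10⁻⁹)/(0.200)³ = 4248 N/C.
E_r = 2·4248·cos78° = 1766 N/C.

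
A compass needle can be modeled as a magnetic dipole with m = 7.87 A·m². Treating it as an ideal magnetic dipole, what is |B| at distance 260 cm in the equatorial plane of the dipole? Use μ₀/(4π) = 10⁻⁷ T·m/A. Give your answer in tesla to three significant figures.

In the equatorial plane B = (μ₀/4π)·m/r³ (half the axial value).
B = (10⁻⁷)·(7.87) / (2.60)³ = 4.478×10⁻⁸ T.

B ≈ 4.48×10⁻⁸ T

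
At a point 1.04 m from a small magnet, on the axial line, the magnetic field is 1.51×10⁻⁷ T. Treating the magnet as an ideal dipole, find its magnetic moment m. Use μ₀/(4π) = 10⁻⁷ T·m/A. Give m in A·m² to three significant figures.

On axis B = (μ₀/4π)·2m/r³, so m = Br³·4π/(μ₀·2).
m = (1.51×10⁻⁷)·(1.04)³ / (2·10⁻⁷) = 0.8493 A·m².

m ≈ 0.849 A·m²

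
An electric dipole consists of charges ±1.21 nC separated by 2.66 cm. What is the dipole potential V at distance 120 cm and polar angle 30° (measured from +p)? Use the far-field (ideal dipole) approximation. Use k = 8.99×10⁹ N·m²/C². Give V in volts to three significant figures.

V ≈ 0.174 V

Dipole moment p = qd = (1.21×10⁻⁹ C)(0.0266 m) = 3.219×10⁻¹¹ C·m.
The dipole potential is V = kp cosθ / r².
V = (8.99×10⁹)(3.219×10⁻¹¹)·cos30° / (1.20)² = 0.1740 V.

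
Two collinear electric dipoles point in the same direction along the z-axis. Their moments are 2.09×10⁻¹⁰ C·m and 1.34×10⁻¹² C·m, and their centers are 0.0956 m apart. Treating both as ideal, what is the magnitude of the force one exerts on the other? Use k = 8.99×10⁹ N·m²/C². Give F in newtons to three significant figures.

F ≈ 1.81×10⁻⁷ N

On-axis field of dipole 1 at distance r: E = 2kp₁/r³. Force on dipole 2 is F = p₂·dE/dr (gradient along axis).
dE/dr = −6kp₁/r⁴, so |F| = 6kp₁p₂/r⁴ (attractive for aligned moments).
F = 6(8.99×10⁹)(2.09×10⁻¹⁰)(1.34×10⁻¹²)/(0.0956)⁴ = 1.809×10⁻⁷ N.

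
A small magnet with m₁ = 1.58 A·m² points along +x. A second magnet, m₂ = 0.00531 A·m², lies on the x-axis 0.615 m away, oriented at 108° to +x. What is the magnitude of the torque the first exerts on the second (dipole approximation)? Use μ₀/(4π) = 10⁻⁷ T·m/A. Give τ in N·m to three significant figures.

τ ≈ 6.86×10⁻⁹ N·m

Dipole B is on the axis of dipole A, so B₁ there is axial: B₁ = (μ₀/4π)·2m₁/r³ along +x.
B₁ = 2(10⁻⁷)(1.58)/(0.615)³ = 1.359×10⁻⁶ T.
τ = m₂ B₁ sinθ.
τ = (0.00531)(1.359×10⁻⁶)·sin108° = 6.861×10⁻⁹ N·m.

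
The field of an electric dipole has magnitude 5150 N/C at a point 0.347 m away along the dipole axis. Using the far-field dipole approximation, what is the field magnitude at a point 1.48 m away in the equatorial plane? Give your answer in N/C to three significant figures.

Dipole fields scale as 1/r³ in the far field.
The axial field is twice the equatorial field at the same r, so the geometry factor is 1/2.
E₂ = E₁ · (1/2) · (r₁/r₂)³ = 5150 · 0.5 · (0.347/1.48)³.
(r₁/r₂)³ = (0.2345)³ = 0.01289.
E₂ ≈ 33.19 N/C.

E ≈ 33.2 N/C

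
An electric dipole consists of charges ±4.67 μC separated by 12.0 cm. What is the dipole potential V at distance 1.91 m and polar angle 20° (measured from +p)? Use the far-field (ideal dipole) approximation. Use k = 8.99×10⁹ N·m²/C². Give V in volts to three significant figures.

V ≈ 1300 V

Dipole moment p = qd = (4.67×10⁻⁶ C)(0.120 m) = 5.604×10⁻⁷ C·m.
The dipole potential is V = kp cosθ / r².
V = (8.99×10⁹)(5.604×10⁻⁷)·cos20° / (1.91)² = 1298 V.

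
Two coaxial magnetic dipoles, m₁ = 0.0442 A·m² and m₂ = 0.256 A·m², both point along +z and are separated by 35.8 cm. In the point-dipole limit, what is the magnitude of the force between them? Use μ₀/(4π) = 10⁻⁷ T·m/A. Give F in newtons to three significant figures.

On-axis B of dipole 1: B = (μ₀/4π)·2m₁/r³. Force on dipole 2: F = m₂·dB/dr.
dB/dr = −(μ₀/4π)·6m₁/r⁴, so |F| = (μ₀/4π)·6m₁m₂/r⁴.
F = 6(10⁻⁷)(0.0442)(0.256)/(0.358)⁴ = 4.133×10⁻⁷ N.

F ≈ 4.13×10⁻⁷ N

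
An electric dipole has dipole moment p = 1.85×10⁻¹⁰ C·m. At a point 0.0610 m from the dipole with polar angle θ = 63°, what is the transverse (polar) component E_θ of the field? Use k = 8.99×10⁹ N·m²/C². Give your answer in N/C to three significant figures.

For a dipole, E_θ = (kp sinθ)/r³.
kp/r³ = (8.99×10⁹)(1.85×10⁻¹⁰)/(0.0610)³ = 7327 N/C.
E_θ = 7327·sin63° = 6529 N/C.

E_θ ≈ 6530 N/C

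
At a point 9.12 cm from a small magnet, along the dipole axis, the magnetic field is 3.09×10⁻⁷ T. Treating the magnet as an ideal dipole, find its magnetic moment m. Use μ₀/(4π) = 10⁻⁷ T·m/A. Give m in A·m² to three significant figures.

On axis B = (μ₀/4π)·2m/r³, so m = Br³·4π/(μ₀·2).
m = (3.09×10⁻⁷)·(0.0912)³ / (2·10⁻⁷) = 0.001172 A·m².

m ≈ 0.00117 A·m²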